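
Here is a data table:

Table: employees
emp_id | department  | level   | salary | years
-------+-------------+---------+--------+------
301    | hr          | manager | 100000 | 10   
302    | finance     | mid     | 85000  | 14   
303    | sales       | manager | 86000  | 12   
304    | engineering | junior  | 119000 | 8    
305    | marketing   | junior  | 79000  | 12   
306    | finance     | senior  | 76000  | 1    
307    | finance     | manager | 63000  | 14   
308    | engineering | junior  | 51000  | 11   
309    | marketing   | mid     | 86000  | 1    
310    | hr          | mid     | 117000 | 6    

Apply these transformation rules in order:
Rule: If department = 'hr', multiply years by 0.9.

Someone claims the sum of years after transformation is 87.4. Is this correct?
Yes, the result is correct.

Step 1: Calculate the correct sum after transformation
Step 2: Apply multiplier 0.9 to records where department = 'hr'
Step 3: Correct result = 87.4
Step 4: Claimed result = 87.4
Step 5: 87.4 = 87.4 ✓
Conclusion: The claimed result is correct.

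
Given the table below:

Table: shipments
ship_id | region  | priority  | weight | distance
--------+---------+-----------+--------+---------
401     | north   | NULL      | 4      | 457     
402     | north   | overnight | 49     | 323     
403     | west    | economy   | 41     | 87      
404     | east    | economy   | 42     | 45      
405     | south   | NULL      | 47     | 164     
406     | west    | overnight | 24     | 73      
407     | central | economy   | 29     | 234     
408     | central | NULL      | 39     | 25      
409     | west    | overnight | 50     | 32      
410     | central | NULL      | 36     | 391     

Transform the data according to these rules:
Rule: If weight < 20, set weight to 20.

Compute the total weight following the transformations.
377

Step 1: 1 records have weight < 20
Step 2: These records originally summed to 4
Step 3: After setting to minimum: 1 × 20 = 20
Step 4: Unaffected records sum: 357
Step 5: Final sum = 20 + 357 = 377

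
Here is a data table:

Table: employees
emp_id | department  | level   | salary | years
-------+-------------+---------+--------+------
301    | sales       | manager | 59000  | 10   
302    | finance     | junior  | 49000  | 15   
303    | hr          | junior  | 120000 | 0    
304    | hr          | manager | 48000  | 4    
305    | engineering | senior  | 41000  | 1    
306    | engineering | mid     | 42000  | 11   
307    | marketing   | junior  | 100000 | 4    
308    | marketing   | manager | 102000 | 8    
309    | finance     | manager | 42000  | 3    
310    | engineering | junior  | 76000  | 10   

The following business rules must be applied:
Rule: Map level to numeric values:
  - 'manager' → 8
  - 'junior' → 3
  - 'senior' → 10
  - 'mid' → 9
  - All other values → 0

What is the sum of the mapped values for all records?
63

Step 1: Apply mapping to each record
Step 2: Count by status:
  'manager': 4 records × 8 = 32
  'junior': 4 records × 3 = 12
  'senior': 1 records × 10 = 10
  'mid': 1 records × 9 = 9
Step 3: Sum all mapped values = 63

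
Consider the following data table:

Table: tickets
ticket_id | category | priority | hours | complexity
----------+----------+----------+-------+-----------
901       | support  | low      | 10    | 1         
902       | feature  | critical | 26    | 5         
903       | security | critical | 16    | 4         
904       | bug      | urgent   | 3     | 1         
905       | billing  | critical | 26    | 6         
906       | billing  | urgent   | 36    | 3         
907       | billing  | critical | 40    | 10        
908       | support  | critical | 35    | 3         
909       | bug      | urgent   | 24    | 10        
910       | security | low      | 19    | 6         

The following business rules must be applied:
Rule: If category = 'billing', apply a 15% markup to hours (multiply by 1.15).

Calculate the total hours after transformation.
250.3

Step 1: Records with category = 'billing' have total hours = 102
Step 2: Apply multiplier: 102 × 1.15 = 117.3
Step 3: Other records total: 133
Step 4: Final sum = 117.3 + 133 = 250.3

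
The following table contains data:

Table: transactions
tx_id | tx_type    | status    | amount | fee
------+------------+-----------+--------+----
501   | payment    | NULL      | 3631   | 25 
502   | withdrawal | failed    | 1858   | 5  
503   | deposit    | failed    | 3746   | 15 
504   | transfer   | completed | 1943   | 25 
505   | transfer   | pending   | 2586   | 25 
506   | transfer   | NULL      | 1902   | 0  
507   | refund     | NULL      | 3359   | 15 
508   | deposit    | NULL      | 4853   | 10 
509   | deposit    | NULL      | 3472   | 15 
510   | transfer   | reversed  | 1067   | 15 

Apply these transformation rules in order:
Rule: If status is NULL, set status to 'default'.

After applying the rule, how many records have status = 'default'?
5

Step 1: Count records where status IS NULL
Step 2: Found 5 records with NULL status
Step 3: These records will have status set to 'default'
Step 4: Records already having status = 'default': 0
Step 5: Answer: 5 + 0 = 5 records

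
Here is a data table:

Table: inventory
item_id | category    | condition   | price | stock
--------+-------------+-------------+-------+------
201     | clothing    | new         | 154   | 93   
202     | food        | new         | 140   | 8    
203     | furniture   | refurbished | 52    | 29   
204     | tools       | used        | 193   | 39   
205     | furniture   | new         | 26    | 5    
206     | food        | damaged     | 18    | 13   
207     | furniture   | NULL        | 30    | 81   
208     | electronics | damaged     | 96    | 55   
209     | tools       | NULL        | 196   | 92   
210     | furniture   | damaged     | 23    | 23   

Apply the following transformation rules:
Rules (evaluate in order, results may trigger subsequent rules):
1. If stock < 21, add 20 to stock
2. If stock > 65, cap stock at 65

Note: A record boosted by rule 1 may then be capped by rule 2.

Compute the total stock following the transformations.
427

Step 1: Apply rule 1 to records with stock < 21
  - 3 records get bonus of 20
  - Of these, 0 records then exceed 65 and get capped
Step 2: Apply rule 2 to records with stock > 65
  - 3 records (original) are capped
Step 3: Calculate final sum = 427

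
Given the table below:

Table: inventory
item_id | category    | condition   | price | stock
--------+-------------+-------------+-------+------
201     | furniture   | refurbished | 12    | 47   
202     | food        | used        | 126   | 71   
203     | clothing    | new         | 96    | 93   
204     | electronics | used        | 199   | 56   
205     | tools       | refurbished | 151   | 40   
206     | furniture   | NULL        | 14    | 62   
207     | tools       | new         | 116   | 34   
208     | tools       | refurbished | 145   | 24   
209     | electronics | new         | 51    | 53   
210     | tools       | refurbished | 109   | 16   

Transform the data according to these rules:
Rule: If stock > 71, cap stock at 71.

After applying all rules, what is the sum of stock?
474

Step 1: 1 records have stock > 71
Step 2: These records originally summed to 93
Step 3: After capping: 1 × 71 = 71
Step 4: Unaffected records sum: 403
Step 5: Final sum = 71 + 403 = 474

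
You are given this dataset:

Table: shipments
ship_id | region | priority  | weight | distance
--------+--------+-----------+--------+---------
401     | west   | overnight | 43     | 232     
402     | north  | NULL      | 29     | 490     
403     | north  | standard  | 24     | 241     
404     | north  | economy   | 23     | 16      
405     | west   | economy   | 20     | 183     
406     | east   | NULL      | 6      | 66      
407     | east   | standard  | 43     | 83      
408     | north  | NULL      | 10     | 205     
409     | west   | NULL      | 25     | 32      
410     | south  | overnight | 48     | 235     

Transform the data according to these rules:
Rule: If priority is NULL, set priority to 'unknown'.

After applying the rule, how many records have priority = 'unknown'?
4

Step 1: Count records where priority IS NULL
Step 2: Found 4 records with NULL priority
Step 3: These records will have priority set to 'unknown'
Step 4: Records already having priority = 'unknown': 0
Step 5: Answer: 4 + 0 = 4 records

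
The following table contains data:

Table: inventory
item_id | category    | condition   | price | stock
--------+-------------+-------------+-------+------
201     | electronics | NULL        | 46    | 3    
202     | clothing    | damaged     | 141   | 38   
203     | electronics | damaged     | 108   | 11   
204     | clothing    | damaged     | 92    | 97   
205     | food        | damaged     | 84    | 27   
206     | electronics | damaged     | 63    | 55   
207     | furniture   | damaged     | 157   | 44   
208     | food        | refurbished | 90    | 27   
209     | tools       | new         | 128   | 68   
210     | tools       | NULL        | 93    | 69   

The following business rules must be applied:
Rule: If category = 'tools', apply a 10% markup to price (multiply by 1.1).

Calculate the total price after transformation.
1024.1

Step 1: Records with category = 'tools' have total price = 221
Step 2: Apply multiplier: 221 × 1.1 = 243.1
Step 3: Other records total: 781
Step 4: Final sum = 243.1 + 781 = 1024.1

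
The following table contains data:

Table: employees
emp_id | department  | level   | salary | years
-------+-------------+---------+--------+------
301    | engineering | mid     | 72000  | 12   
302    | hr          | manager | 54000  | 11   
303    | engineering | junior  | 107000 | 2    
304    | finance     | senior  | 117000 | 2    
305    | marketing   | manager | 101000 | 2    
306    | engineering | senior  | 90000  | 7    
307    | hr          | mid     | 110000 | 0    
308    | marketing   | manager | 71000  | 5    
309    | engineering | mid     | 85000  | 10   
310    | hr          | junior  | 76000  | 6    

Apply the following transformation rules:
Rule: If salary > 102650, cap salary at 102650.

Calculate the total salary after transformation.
856950

Step 1: 3 records have salary > 102650
Step 2: These records originally summed to 334000
Step 3: After capping: 3 × 102650 = 307950
Step 4: Unaffected records sum: 549000
Step 5: Final sum = 307950 + 549000 = 856950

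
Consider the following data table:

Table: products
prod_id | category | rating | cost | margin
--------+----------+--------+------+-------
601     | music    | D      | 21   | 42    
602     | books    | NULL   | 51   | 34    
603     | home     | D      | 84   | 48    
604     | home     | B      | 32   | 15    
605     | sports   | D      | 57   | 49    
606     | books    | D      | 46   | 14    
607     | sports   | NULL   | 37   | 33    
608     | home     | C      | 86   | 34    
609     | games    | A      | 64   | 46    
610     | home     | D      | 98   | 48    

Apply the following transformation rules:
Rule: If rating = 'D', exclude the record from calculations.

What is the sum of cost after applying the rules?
270

Step 1: Identify records where rating = 'D'
Step 2: The excluded records sum to 306
Step 3: Original total cost = 576
Step 4: Remaining total = 576 - 306 = 270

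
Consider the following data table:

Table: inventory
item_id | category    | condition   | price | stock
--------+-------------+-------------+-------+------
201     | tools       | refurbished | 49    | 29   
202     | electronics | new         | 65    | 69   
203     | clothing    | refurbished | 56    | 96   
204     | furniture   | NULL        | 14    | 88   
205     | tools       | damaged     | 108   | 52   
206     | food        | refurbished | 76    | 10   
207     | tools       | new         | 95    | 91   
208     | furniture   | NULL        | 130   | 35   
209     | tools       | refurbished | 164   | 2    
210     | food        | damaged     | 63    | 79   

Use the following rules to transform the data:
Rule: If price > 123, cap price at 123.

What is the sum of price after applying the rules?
772

Step 1: 2 records have price > 123
Step 2: These records originally summed to 294
Step 3: After capping: 2 × 123 = 246
Step 4: Unaffected records sum: 526
Step 5: Final sum = 246 + 526 = 772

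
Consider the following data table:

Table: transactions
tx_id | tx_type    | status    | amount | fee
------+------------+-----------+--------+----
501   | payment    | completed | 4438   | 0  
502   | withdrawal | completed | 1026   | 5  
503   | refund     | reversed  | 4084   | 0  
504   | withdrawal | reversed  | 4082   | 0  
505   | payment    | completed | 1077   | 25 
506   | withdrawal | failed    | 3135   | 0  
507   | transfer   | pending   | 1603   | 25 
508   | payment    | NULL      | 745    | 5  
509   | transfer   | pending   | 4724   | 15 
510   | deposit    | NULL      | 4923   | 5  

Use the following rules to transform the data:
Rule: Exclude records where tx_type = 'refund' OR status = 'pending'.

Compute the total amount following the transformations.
19426

Step 1: Find records where tx_type = 'refund' OR status = 'pending'
Step 2: 3 records match, summing to 10411
Step 3: Original sum: 29837
Step 4: Remaining sum = 29837 - 10411 = 19426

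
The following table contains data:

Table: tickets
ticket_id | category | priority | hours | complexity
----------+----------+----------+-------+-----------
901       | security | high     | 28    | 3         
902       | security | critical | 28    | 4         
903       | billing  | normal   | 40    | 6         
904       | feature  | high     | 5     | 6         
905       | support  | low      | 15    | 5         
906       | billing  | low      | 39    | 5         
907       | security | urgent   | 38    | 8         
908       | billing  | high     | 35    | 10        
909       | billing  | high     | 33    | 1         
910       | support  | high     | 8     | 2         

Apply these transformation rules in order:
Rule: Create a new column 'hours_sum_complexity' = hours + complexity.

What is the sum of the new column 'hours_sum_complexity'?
319

Step 1: For each record, compute hours + complexity
Example calculations:
  28 + 3 = 31
  28 + 4 = 32
  40 + 6 = 46
  ...
Step 2: Sum all derived values
Step 3: Total = 319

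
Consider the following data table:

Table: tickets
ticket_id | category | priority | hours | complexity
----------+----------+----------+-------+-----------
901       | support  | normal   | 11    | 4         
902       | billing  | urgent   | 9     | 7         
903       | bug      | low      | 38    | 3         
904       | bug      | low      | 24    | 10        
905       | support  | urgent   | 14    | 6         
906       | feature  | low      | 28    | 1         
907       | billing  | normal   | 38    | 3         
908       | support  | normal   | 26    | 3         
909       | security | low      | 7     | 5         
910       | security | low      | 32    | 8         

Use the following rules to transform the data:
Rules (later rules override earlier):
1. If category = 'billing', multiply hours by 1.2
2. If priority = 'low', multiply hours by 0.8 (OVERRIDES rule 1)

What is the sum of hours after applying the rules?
210.6

Step 1: Rule 2 takes priority for records with priority = 'low'
  - 5 records: 129 × 0.8 = 103.2
Step 2: Rule 1 applies to remaining records with category = 'billing'
  - 2 records: 47 × 1.2 = 56.4
Step 3: Other records unchanged: 51
Step 4: Final sum = 103.2 + 56.4 + 51 = 210.6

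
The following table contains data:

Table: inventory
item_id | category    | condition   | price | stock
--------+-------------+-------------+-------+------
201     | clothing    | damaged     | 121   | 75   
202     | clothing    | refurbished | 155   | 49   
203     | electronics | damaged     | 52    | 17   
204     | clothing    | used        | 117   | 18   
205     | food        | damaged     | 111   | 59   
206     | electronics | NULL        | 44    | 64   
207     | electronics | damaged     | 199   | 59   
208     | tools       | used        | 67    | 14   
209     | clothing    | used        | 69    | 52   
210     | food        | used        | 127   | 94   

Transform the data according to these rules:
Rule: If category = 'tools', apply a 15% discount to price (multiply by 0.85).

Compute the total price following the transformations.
1051.95

Step 1: Records with category = 'tools' have total price = 67
Step 2: Apply multiplier: 67 × 0.85 = 56.95
Step 3: Other records total: 995
Step 4: Final sum = 56.95 + 995 = 1051.95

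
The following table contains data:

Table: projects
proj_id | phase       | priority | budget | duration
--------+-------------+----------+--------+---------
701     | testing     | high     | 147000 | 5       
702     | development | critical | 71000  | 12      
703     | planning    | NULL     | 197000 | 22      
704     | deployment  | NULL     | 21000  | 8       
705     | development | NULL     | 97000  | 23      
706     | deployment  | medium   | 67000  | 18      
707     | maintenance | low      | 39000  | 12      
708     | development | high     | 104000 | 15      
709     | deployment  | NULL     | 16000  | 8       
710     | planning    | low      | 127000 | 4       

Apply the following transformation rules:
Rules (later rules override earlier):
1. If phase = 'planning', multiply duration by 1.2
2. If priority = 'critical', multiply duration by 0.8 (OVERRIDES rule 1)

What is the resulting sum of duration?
129.8

Step 1: Rule 2 takes priority for records with priority = 'critical'
  - 1 records: 12 × 0.8 = 9.6
Step 2: Rule 1 applies to remaining records with phase = 'planning'
  - 2 records: 26 × 1.2 = 31.2
Step 3: Other records unchanged: 89
Step 4: Final sum = 9.6 + 31.2 + 89 = 129.8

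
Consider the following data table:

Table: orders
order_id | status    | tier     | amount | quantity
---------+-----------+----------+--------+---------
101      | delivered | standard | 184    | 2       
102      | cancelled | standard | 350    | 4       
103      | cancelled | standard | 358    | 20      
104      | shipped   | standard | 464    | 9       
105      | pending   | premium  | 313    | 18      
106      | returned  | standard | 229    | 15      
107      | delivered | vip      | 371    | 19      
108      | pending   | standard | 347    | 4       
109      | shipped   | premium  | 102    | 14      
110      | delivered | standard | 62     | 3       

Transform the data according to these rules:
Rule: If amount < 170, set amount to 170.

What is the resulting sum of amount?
2956

Step 1: 2 records have amount < 170
Step 2: These records originally summed to 164
Step 3: After setting to minimum: 2 × 170 = 340
Step 4: Unaffected records sum: 2616
Step 5: Final sum = 340 + 2616 = 2956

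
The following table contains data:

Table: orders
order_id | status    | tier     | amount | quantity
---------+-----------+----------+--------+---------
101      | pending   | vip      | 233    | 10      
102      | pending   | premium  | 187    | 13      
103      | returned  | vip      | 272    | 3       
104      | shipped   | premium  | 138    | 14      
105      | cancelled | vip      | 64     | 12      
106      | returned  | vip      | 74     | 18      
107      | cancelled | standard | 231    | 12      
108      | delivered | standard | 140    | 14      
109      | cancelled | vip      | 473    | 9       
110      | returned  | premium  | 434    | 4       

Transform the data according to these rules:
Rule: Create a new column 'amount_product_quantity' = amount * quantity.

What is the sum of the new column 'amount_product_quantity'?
20334

Step 1: For each record, compute amount * quantity
Example calculations:
  233 * 10 = 2330
  187 * 13 = 2431
  272 * 3 = 816
  ...
Step 2: Sum all derived values
Step 3: Total = 20334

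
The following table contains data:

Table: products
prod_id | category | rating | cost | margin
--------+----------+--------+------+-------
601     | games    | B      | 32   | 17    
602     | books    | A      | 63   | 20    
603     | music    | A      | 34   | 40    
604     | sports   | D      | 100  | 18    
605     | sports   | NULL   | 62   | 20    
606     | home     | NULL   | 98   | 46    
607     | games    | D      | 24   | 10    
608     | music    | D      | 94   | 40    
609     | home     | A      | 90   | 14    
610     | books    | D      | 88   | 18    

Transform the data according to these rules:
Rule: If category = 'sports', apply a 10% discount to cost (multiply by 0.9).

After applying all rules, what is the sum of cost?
668.8

Step 1: Records with category = 'sports' have total cost = 162
Step 2: Apply multiplier: 162 × 0.9 = 145.8
Step 3: Other records total: 523
Step 4: Final sum = 145.8 + 523 = 668.8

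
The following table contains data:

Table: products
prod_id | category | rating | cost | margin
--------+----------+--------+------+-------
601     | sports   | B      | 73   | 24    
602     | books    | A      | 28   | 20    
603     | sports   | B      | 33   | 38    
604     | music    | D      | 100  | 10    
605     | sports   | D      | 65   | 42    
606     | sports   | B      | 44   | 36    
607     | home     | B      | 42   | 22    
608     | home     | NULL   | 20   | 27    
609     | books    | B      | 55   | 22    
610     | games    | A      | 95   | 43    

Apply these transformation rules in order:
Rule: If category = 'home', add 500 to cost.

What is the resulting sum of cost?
1555

Step 1: Count records where category = 'home': 2
Step 2: Total bonus added: 2 × 500 = 1000
Step 3: Original sum of cost: 555
Step 4: Final sum = 555 + 1000 = 1555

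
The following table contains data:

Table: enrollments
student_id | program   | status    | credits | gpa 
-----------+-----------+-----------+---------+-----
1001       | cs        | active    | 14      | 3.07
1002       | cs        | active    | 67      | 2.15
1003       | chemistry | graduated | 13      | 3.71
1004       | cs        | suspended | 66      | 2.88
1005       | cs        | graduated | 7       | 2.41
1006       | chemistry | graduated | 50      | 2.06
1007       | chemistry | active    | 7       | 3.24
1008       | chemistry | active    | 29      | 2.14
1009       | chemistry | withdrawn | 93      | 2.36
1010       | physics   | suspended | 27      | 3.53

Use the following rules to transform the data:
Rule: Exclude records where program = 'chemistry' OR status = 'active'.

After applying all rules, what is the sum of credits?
100

Step 1: Find records where program = 'chemistry' OR status = 'active'
Step 2: 7 records match, summing to 273
Step 3: Original sum: 373
Step 4: Remaining sum = 373 - 273 = 100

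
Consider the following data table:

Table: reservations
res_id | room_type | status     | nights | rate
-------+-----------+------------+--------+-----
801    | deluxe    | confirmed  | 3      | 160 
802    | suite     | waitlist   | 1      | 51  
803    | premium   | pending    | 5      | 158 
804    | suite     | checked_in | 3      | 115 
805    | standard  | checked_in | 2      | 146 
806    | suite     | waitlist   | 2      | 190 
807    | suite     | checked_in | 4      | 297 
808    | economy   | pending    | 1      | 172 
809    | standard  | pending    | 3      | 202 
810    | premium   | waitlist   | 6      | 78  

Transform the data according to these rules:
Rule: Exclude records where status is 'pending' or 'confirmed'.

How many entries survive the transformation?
6

Step 1: Count records to exclude
  - 3 (pending) + 1 (confirmed) = 4 records
Step 2: Total records: 10
Step 3: Remaining = 10 - 4 = 6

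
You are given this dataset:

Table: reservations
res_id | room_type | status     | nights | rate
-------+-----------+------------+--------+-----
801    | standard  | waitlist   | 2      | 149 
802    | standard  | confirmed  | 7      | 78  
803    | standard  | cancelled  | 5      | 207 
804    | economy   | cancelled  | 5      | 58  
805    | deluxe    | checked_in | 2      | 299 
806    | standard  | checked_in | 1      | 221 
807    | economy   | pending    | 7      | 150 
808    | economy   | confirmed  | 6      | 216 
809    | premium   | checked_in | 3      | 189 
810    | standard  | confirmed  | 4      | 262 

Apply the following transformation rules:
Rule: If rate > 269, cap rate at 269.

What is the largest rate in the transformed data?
269

Step 1: Original maximum rate = 299
Step 2: Apply cap at 269
Step 3: 1 records had rate > 269 and were capped
Step 4: Maximum after transformation = 269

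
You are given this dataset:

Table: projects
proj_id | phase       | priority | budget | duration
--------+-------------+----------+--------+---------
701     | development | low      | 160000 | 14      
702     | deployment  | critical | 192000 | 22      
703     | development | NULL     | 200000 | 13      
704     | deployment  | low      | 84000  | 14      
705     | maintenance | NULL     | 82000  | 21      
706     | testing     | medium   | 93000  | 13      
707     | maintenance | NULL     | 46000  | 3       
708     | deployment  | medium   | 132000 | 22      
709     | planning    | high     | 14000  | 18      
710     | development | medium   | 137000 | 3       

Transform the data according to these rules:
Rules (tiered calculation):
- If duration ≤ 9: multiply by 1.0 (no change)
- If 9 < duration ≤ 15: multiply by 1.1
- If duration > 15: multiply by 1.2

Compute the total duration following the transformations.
165.0

Step 1: Tier 1 (duration ≤ 9): 2 records, sum = 6 × 1.0 = 6.0
Step 2: Tier 2 (9 < duration ≤ 15): 4 records, sum = 54 × 1.1 = 59.4
Step 3: Tier 3 (duration > 15): 4 records, sum = 83 × 1.2 = 99.6
Step 4: Final sum = 6.0 + 59.4 + 99.6 = 165.0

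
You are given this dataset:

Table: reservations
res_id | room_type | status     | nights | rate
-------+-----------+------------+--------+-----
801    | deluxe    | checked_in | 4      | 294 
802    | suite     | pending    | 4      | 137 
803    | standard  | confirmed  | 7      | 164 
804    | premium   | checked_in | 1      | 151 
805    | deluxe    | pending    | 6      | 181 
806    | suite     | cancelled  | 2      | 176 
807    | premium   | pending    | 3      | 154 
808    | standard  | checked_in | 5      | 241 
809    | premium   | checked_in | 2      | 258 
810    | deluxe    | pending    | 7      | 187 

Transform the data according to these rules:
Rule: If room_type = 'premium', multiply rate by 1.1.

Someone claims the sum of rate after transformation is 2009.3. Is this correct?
No, the correct result is 1999.3.

Step 1: Calculate the correct sum after transformation
Step 2: Apply multiplier 1.1 to records where room_type = 'premium'
Step 3: Correct result = 1999.3
Step 4: Claimed result = 2009.3
Step 5: 1999.3 ≠ 2009.3
Conclusion: The claimed result is incorrect. The correct answer is 1999.3.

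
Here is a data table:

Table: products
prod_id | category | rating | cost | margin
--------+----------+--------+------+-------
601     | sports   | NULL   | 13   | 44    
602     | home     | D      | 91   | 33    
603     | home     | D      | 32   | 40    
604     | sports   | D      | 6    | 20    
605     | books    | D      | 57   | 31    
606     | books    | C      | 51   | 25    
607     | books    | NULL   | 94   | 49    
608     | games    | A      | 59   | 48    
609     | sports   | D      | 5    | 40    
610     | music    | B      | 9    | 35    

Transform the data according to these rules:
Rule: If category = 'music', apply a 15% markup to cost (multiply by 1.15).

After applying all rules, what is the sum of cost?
418.35

Step 1: Records with category = 'music' have total cost = 9
Step 2: Apply multiplier: 9 × 1.15 = 10.35
Step 3: Other records total: 408
Step 4: Final sum = 10.35 + 408 = 418.35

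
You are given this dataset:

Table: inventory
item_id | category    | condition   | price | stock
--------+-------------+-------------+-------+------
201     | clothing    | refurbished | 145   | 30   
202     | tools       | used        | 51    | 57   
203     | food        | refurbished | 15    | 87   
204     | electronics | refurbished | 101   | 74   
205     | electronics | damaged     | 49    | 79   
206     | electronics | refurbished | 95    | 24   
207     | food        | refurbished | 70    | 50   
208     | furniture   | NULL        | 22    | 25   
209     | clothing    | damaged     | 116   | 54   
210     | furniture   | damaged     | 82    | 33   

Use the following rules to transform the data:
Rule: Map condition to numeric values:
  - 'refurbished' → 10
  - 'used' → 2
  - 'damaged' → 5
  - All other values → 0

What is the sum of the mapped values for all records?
67

Step 1: Apply mapping to each record
Step 2: Count by status:
  'refurbished': 5 records × 10 = 50
  'used': 1 records × 2 = 2
  'damaged': 3 records × 5 = 15
Step 3: Sum all mapped values = 67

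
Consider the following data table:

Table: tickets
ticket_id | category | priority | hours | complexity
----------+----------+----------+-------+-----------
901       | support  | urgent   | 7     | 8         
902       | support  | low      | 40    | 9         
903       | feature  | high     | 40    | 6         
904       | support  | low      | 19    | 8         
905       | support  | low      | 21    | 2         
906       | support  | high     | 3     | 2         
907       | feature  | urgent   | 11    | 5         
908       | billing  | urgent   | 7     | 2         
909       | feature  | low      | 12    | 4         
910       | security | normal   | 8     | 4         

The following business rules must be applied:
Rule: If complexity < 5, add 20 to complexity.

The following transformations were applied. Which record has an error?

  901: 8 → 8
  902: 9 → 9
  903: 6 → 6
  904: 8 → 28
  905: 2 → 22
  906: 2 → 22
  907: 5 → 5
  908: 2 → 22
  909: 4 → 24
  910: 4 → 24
Record 904 has an error. The correct transformed value should be 8, not 28.

Step 1: Check each record against the rule
Step 2: Record 904 has complexity = 8
Step 3: Since 8 >= 5, the bonus should not have been applied
Step 4: Correct value = 8, but claimed value = 28
Conclusion: Record 904 has the error.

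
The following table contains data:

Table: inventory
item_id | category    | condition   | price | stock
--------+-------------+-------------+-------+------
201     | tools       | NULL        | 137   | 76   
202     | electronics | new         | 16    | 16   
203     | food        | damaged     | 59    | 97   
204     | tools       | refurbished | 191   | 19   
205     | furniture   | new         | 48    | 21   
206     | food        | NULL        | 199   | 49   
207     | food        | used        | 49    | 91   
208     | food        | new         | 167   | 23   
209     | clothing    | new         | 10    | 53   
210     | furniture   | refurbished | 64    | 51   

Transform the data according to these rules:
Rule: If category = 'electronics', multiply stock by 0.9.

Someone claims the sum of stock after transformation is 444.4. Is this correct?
No, the correct result is 494.4.

Step 1: Calculate the correct sum after transformation
Step 2: Apply multiplier 0.9 to records where category = 'electronics'
Step 3: Correct result = 494.4
Step 4: Claimed result = 444.4
Step 5: 494.4 ≠ 444.4
Conclusion: The claimed result is incorrect. The correct answer is 494.4.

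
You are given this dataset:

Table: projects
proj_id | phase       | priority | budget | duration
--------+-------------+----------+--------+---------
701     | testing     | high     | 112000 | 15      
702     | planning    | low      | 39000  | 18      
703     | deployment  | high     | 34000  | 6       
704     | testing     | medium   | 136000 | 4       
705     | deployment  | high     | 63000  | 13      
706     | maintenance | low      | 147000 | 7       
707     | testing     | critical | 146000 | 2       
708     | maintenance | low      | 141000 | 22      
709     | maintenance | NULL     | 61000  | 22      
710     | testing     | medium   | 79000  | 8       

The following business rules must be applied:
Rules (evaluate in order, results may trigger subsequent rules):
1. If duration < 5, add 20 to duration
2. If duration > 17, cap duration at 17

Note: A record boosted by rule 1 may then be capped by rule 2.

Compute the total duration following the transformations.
134

Step 1: Apply rule 1 to records with duration < 5
  - 2 records get bonus of 20
  - Of these, 2 records then exceed 17 and get capped
Step 2: Apply rule 2 to records with duration > 17
  - 3 records (original) are capped
Step 3: Calculate final sum = 134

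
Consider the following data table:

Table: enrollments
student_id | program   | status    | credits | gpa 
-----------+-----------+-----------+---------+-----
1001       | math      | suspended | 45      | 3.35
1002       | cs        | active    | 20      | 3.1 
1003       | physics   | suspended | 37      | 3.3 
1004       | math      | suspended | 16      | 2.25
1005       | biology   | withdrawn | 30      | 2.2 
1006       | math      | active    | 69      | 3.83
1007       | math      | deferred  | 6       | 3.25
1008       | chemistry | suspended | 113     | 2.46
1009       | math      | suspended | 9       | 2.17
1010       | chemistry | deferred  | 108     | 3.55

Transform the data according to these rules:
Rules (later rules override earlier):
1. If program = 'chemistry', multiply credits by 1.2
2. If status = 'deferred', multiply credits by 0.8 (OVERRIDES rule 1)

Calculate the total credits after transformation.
452.8

Step 1: Rule 2 takes priority for records with status = 'deferred'
  - 2 records: 114 × 0.8 = 91.2
Step 2: Rule 1 applies to remaining records with program = 'chemistry'
  - 1 records: 113 × 1.2 = 135.6
Step 3: Other records unchanged: 226
Step 4: Final sum = 91.2 + 135.6 + 226 = 452.8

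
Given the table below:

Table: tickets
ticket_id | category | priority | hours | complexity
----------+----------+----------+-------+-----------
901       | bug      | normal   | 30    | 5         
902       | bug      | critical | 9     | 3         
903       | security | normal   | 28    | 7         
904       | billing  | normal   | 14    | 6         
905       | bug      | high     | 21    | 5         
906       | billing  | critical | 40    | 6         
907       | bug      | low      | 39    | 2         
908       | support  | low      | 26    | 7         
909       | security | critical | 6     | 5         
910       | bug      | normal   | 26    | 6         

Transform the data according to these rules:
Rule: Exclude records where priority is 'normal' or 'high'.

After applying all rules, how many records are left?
5

Step 1: Count records to exclude
  - 4 (normal) + 1 (high) = 5 records
Step 2: Total records: 10
Step 3: Remaining = 10 - 5 = 5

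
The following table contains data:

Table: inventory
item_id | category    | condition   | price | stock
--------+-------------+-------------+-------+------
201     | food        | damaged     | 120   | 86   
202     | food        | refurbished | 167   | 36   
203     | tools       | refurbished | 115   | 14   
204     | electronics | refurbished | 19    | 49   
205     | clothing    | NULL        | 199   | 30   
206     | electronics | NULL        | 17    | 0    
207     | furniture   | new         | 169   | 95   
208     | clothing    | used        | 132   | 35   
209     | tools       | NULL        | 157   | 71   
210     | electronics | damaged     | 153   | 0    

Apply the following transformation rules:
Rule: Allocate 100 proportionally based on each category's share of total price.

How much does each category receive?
clothing: 26.52, electronics: 15.14, food: 23.0, furniture: 13.54, tools: 21.79

Step 1: Calculate total price = 1248
Step 2: Calculate each category's proportion:
  clothing: 331/1248 = 26.52% → 26.52
  electronics: 189/1248 = 15.14% → 15.14
  food: 287/1248 = 23.00% → 23.0
  furniture: 169/1248 = 13.54% → 13.54
  tools: 272/1248 = 21.79% → 21.79
Step 3: Verify: sum of allocations ≈ 100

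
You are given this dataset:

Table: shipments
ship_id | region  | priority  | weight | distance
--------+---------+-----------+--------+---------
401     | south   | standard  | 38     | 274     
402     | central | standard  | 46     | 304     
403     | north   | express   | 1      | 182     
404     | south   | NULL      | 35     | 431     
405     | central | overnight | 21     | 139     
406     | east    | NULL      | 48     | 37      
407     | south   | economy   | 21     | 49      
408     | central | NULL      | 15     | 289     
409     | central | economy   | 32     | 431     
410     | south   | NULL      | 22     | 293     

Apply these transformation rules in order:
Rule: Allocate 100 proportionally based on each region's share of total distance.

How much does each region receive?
central: 47.88, east: 1.52, north: 7.49, south: 43.1

Step 1: Calculate total distance = 2429
Step 2: Calculate each region's proportion:
  central: 1163/2429 = 47.88% → 47.88
  east: 37/2429 = 1.52% → 1.52
  north: 182/2429 = 7.49% → 7.49
  south: 1047/2429 = 43.10% → 43.1
Step 3: Verify: sum of allocations ≈ 100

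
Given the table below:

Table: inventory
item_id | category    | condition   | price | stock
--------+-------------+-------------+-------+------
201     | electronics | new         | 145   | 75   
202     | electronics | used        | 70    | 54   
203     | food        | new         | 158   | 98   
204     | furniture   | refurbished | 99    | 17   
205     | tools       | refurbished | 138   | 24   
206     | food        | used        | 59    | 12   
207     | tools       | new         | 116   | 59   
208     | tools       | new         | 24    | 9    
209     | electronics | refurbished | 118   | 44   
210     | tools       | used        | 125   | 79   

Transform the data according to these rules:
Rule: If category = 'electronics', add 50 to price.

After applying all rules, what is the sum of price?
1202

Step 1: Count records where category = 'electronics': 3
Step 2: Total bonus added: 3 × 50 = 150
Step 3: Original sum of price: 1052
Step 4: Final sum = 1052 + 150 = 1202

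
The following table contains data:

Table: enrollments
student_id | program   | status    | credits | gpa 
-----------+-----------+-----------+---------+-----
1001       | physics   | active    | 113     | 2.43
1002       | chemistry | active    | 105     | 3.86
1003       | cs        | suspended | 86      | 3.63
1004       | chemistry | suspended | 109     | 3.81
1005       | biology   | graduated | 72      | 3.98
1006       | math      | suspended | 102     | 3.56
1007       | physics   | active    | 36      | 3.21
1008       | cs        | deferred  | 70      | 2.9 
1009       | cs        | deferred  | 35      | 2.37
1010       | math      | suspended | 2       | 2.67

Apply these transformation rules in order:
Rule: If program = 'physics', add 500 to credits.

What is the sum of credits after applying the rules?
1730

Step 1: Count records where program = 'physics': 2
Step 2: Total bonus added: 2 × 500 = 1000
Step 3: Original sum of credits: 730
Step 4: Final sum = 730 + 1000 = 1730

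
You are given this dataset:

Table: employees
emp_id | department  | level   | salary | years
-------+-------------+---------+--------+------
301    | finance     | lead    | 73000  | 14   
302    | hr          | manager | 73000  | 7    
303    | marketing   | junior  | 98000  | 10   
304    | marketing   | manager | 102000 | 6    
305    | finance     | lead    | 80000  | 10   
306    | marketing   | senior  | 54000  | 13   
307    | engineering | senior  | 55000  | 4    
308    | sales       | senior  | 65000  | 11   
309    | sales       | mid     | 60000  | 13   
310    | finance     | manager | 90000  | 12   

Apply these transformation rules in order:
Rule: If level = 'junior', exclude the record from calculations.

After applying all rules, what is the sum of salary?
652000

Step 1: Identify records where level = 'junior'
Step 2: The excluded records sum to 98000
Step 3: Original total salary = 750000
Step 4: Remaining total = 750000 - 98000 = 652000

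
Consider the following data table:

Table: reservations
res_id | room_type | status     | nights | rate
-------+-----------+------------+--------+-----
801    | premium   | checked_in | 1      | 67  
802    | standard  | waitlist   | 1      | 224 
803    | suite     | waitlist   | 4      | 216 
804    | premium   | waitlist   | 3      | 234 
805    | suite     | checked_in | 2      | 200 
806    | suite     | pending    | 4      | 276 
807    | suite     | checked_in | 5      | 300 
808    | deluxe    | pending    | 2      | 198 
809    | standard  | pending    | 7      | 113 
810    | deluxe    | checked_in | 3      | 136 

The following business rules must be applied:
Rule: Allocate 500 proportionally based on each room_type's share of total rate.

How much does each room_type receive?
deluxe: 85.03, premium: 76.63, standard: 85.79, suite: 252.55

Step 1: Calculate total rate = 1964
Step 2: Calculate each room_type's proportion:
  deluxe: 334/1964 = 17.01% → 85.03
  premium: 301/1964 = 15.33% → 76.63
  standard: 337/1964 = 17.16% → 85.79
  suite: 992/1964 = 50.51% → 252.55
Step 3: Verify: sum of allocations ≈ 500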